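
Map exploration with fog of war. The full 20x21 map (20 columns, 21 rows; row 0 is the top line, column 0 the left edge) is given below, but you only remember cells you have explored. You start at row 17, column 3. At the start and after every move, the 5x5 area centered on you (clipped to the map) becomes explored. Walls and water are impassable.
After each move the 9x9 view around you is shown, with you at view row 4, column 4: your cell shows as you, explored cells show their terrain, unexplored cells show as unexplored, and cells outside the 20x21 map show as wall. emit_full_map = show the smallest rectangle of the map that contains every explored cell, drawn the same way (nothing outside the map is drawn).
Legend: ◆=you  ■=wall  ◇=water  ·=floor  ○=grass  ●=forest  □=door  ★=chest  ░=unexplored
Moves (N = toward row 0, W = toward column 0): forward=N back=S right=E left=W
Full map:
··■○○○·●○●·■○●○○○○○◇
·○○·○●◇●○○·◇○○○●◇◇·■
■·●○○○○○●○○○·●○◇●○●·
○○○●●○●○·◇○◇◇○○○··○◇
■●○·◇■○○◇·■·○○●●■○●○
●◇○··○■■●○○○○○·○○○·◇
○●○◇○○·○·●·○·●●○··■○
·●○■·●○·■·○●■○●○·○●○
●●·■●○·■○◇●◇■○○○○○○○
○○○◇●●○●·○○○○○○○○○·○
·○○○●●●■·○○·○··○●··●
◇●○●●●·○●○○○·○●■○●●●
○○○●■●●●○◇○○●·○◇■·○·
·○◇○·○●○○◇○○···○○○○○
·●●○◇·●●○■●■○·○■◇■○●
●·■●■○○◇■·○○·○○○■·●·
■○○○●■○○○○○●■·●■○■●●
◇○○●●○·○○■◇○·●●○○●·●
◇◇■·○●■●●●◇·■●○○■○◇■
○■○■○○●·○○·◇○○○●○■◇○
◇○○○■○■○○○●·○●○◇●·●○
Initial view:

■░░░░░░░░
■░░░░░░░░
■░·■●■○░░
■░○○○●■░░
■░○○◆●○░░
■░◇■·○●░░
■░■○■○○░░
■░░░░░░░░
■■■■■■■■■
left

■■░░░░░░░
■■░░░░░░░
■■●·■●■○░
■■■○○○●■░
■■◇○◆●●○░
■■◇◇■·○●░
■■○■○■○○░
■■░░░░░░░
■■■■■■■■■

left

■■■░░░░░░
■■■░░░░░░
■■■●·■●■○
■■■■○○○●■
■■■◇◆○●●○
■■■◇◇■·○●
■■■○■○■○○
■■■░░░░░░
■■■■■■■■■

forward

■■■░░░░░░
■■■░░░░░░
■■■·●●○░░
■■■●·■●■○
■■■■◆○○●■
■■■◇○○●●○
■■■◇◇■·○●
■■■○■○■○○
■■■░░░░░░

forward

■■■░░░░░░
■■■░░░░░░
■■■·○◇○░░
■■■·●●○░░
■■■●◆■●■○
■■■■○○○●■
■■■◇○○●●○
■■■◇◇■·○●
■■■○■○■○○

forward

■■■░░░░░░
■■■░░░░░░
■■■○○○●░░
■■■·○◇○░░
■■■·◆●○░░
■■■●·■●■○
■■■■○○○●■
■■■◇○○●●○
■■■◇◇■·○●

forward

■■■░░░░░░
■■■░░░░░░
■■■◇●○●░░
■■■○○○●░░
■■■·◆◇○░░
■■■·●●○░░
■■■●·■●■○
■■■■○○○●■
■■■◇○○●●○

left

■■■■░░░░░
■■■■░░░░░
■■■■◇●○●░
■■■■○○○●░
■■■■◆○◇○░
■■■■·●●○░
■■■■●·■●■
■■■■■○○○●
■■■■◇○○●●

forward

■■■■░░░░░
■■■■░░░░░
■■■■·○○░░
■■■■◇●○●░
■■■■◆○○●░
■■■■·○◇○░
■■■■·●●○░
■■■■●·■●■
■■■■■○○○●

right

■■■░░░░░░
■■■░░░░░░
■■■·○○○░░
■■■◇●○●░░
■■■○◆○●░░
■■■·○◇○░░
■■■·●●○░░
■■■●·■●■○
■■■■○○○●■

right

■■░░░░░░░
■■░░░░░░░
■■·○○○●░░
■■◇●○●●░░
■■○○◆●■░░
■■·○◇○·░░
■■·●●○◇░░
■■●·■●■○░
■■■○○○●■░

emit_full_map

·○○○●░
◇●○●●░
○○◆●■░
·○◇○·░
·●●○◇░
●·■●■○
■○○○●■
◇○○●●○
◇◇■·○●
○■○■○○

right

■░░░░░░░░
■░░░░░░░░
■·○○○●●░░
■◇●○●●●░░
■○○○◆■●░░
■·○◇○·○░░
■·●●○◇·░░
■●·■●■○░░
■■○○○●■░░

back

■░░░░░░░░
■·○○○●●░░
■◇●○●●●░░
■○○○●■●░░
■·○◇◆·○░░
■·●●○◇·░░
■●·■●■○░░
■■○○○●■░░
■◇○○●●○░░

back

■·○○○●●░░
■◇●○●●●░░
■○○○●■●░░
■·○◇○·○░░
■·●●◆◇·░░
■●·■●■○░░
■■○○○●■░░
■◇○○●●○░░
■◇◇■·○●░░

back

■◇●○●●●░░
■○○○●■●░░
■·○◇○·○░░
■·●●○◇·░░
■●·■◆■○░░
■■○○○●■░░
■◇○○●●○░░
■◇◇■·○●░░
■○■○■○○░░

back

■○○○●■●░░
■·○◇○·○░░
■·●●○◇·░░
■●·■●■○░░
■■○○◆●■░░
■◇○○●●○░░
■◇◇■·○●░░
■○■○■○○░░
■░░░░░░░░

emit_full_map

·○○○●●
◇●○●●●
○○○●■●
·○◇○·○
·●●○◇·
●·■●■○
■○○◆●■
◇○○●●○
◇◇■·○●
○■○■○○

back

■·○◇○·○░░
■·●●○◇·░░
■●·■●■○░░
■■○○○●■░░
■◇○○◆●○░░
■◇◇■·○●░░
■○■○■○○░░
■░░░░░░░░
■■■■■■■■■

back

■·●●○◇·░░
■●·■●■○░░
■■○○○●■░░
■◇○○●●○░░
■◇◇■◆○●░░
■○■○■○○░░
■░○○○■○░░
■■■■■■■■■
■■■■■■■■■

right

·●●○◇·░░░
●·■●■○░░░
■○○○●■○░░
◇○○●●○·░░
◇◇■·◆●■░░
○■○■○○●░░
░○○○■○■░░
■■■■■■■■■
■■■■■■■■■

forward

·○◇○·○░░░
·●●○◇·░░░
●·■●■○○░░
■○○○●■○░░
◇○○●◆○·░░
◇◇■·○●■░░
○■○■○○●░░
░○○○■○■░░
■■■■■■■■■

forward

○○○●■●░░░
·○◇○·○░░░
·●●○◇·●░░
●·■●■○○░░
■○○○◆■○░░
◇○○●●○·░░
◇◇■·○●■░░
○■○■○○●░░
░○○○■○■░░

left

■○○○●■●░░
■·○◇○·○░░
■·●●○◇·●░
■●·■●■○○░
■■○○◆●■○░
■◇○○●●○·░
■◇◇■·○●■░
■○■○■○○●░
■░○○○■○■░

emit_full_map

·○○○●●░
◇●○●●●░
○○○●■●░
·○◇○·○░
·●●○◇·●
●·■●■○○
■○○◆●■○
◇○○●●○·
◇◇■·○●■
○■○■○○●
░○○○■○■

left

■■○○○●■●░
■■·○◇○·○░
■■·●●○◇·●
■■●·■●■○○
■■■○◆○●■○
■■◇○○●●○·
■■◇◇■·○●■
■■○■○■○○●
■■░○○○■○■

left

■■■○○○●■●
■■■·○◇○·○
■■■·●●○◇·
■■■●·■●■○
■■■■◆○○●■
■■■◇○○●●○
■■■◇◇■·○●
■■■○■○■○○
■■■░○○○■○

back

■■■·○◇○·○
■■■·●●○◇·
■■■●·■●■○
■■■■○○○●■
■■■◇◆○●●○
■■■◇◇■·○●
■■■○■○■○○
■■■░○○○■○
■■■■■■■■■

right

■■·○◇○·○░
■■·●●○◇·●
■■●·■●■○○
■■■○○○●■○
■■◇○◆●●○·
■■◇◇■·○●■
■■○■○■○○●
■■░○○○■○■
■■■■■■■■■

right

■·○◇○·○░░
■·●●○◇·●░
■●·■●■○○░
■■○○○●■○░
■◇○○◆●○·░
■◇◇■·○●■░
■○■○■○○●░
■░○○○■○■░
■■■■■■■■■

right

·○◇○·○░░░
·●●○◇·●░░
●·■●■○○░░
■○○○●■○░░
◇○○●◆○·░░
◇◇■·○●■░░
○■○■○○●░░
░○○○■○■░░
■■■■■■■■■

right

○◇○·○░░░░
●●○◇·●░░░
·■●■○○◇░░
○○○●■○○░░
○○●●◆·○░░
◇■·○●■●░░
■○■○○●·░░
○○○■○■░░░
■■■■■■■■■

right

◇○·○░░░░░
●○◇·●░░░░
■●■○○◇■░░
○○●■○○○░░
○●●○◆○○░░
■·○●■●●░░
○■○○●·○░░
○○■○■░░░░
■■■■■■■■■

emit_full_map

·○○○●●░░░
◇●○●●●░░░
○○○●■●░░░
·○◇○·○░░░
·●●○◇·●░░
●·■●■○○◇■
■○○○●■○○○
◇○○●●○◆○○
◇◇■·○●■●●
○■○■○○●·○
░○○○■○■░░

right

○·○░░░░░░
○◇·●░░░░░
●■○○◇■·░░
○●■○○○○░░
●●○·◆○■░░
·○●■●●●░░
■○○●·○○░░
○■○■░░░░░
■■■■■■■■■

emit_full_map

·○○○●●░░░░
◇●○●●●░░░░
○○○●■●░░░░
·○◇○·○░░░░
·●●○◇·●░░░
●·■●■○○◇■·
■○○○●■○○○○
◇○○●●○·◆○■
◇◇■·○●■●●●
○■○■○○●·○○
░○○○■○■░░░


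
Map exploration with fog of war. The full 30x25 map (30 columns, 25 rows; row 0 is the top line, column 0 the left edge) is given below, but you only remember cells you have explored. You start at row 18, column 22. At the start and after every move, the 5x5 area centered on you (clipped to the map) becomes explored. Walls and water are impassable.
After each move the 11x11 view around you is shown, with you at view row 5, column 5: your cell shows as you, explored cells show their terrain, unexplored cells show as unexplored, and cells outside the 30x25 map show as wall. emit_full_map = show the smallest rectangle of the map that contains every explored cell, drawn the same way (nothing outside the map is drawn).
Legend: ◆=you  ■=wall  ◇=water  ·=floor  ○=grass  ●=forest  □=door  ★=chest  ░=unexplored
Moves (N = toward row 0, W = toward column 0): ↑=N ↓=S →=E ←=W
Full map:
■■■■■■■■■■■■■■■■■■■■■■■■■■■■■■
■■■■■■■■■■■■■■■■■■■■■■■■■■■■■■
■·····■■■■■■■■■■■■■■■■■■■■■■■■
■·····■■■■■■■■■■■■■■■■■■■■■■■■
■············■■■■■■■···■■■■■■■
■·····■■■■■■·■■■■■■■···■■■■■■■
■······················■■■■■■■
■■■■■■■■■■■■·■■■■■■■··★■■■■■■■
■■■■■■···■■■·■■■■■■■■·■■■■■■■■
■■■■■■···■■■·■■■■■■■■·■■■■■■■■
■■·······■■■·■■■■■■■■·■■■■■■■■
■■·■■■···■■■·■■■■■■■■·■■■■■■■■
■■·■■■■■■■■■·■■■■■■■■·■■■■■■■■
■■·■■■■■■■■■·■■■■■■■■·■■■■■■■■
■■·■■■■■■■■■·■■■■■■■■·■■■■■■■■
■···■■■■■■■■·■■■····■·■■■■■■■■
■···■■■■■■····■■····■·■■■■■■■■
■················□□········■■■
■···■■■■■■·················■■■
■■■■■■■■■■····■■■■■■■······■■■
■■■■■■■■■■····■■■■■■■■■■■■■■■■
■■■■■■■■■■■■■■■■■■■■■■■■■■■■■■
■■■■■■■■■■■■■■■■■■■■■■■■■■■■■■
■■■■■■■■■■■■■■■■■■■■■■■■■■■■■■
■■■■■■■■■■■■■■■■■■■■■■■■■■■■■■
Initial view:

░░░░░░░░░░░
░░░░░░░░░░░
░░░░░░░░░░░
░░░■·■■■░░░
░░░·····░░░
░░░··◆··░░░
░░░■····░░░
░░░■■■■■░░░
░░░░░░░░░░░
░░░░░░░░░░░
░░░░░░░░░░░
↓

░░░░░░░░░░░
░░░░░░░░░░░
░░░■·■■■░░░
░░░·····░░░
░░░·····░░░
░░░■·◆··░░░
░░░■■■■■░░░
░░░■■■■■░░░
░░░░░░░░░░░
░░░░░░░░░░░
░░░░░░░░░░░

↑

░░░░░░░░░░░
░░░░░░░░░░░
░░░░░░░░░░░
░░░■·■■■░░░
░░░·····░░░
░░░··◆··░░░
░░░■····░░░
░░░■■■■■░░░
░░░■■■■■░░░
░░░░░░░░░░░
░░░░░░░░░░░

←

░░░░░░░░░░░
░░░░░░░░░░░
░░░░░░░░░░░
░░░·■·■■■░░
░░░······░░
░░░··◆···░░
░░░■■····░░
░░░■■■■■■░░
░░░░■■■■■░░
░░░░░░░░░░░
░░░░░░░░░░░

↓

░░░░░░░░░░░
░░░░░░░░░░░
░░░·■·■■■░░
░░░······░░
░░░······░░
░░░■■◆···░░
░░░■■■■■■░░
░░░■■■■■■░░
░░░░░░░░░░░
░░░░░░░░░░░
░░░░░░░░░░░

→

░░░░░░░░░░░
░░░░░░░░░░░
░░·■·■■■░░░
░░······░░░
░░······░░░
░░■■·◆··░░░
░░■■■■■■░░░
░░■■■■■■░░░
░░░░░░░░░░░
░░░░░░░░░░░
░░░░░░░░░░░

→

░░░░░░░░░░░
░░░░░░░░░░░
░·■·■■■░░░░
░·······░░░
░·······░░░
░■■··◆··░░░
░■■■■■■■░░░
░■■■■■■■░░░
░░░░░░░░░░░
░░░░░░░░░░░
░░░░░░░░░░░

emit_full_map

·■·■■■░
·······
·······
■■··◆··
■■■■■■■
■■■■■■■

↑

░░░░░░░░░░░
░░░░░░░░░░░
░░░░░░░░░░░
░·■·■■■■░░░
░·······░░░
░····◆··░░░
░■■·····░░░
░■■■■■■■░░░
░■■■■■■■░░░
░░░░░░░░░░░
░░░░░░░░░░░

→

░░░░░░░░░░░
░░░░░░░░░░░
░░░░░░░░░░░
·■·■■■■■░░░
········░░░
·····◆··░░░
■■······░░░
■■■■■■■■░░░
■■■■■■■░░░░
░░░░░░░░░░░
░░░░░░░░░░░

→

░░░░░░░░░░■
░░░░░░░░░░■
░░░░░░░░░░■
■·■■■■■■░░■
·······■░░■
·····◆·■░░■
■······■░░■
■■■■■■■■░░■
■■■■■■░░░░■
░░░░░░░░░░■
░░░░░░░░░░■

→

░░░░░░░░░■■
░░░░░░░░░■■
░░░░░░░░░■■
·■■■■■■■░■■
······■■░■■
·····◆■■░■■
······■■░■■
■■■■■■■■░■■
■■■■■░░░░■■
░░░░░░░░░■■
░░░░░░░░░■■

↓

░░░░░░░░░■■
░░░░░░░░░■■
·■■■■■■■░■■
······■■░■■
······■■░■■
·····◆■■░■■
■■■■■■■■░■■
■■■■■■■■░■■
░░░░░░░░░■■
░░░░░░░░░■■
░░░░░░░░░■■

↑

░░░░░░░░░■■
░░░░░░░░░■■
░░░░░░░░░■■
·■■■■■■■░■■
······■■░■■
·····◆■■░■■
······■■░■■
■■■■■■■■░■■
■■■■■■■■░■■
░░░░░░░░░■■
░░░░░░░░░■■

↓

░░░░░░░░░■■
░░░░░░░░░■■
·■■■■■■■░■■
······■■░■■
······■■░■■
·····◆■■░■■
■■■■■■■■░■■
■■■■■■■■░■■
░░░░░░░░░■■
░░░░░░░░░■■
░░░░░░░░░■■

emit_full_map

·■·■■■■■■■
········■■
········■■
■■·····◆■■
■■■■■■■■■■
■■■■■■■■■■

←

░░░░░░░░░░■
░░░░░░░░░░■
■·■■■■■■■░■
·······■■░■
·······■■░■
■····◆·■■░■
■■■■■■■■■░■
■■■■■■■■■░■
░░░░░░░░░░■
░░░░░░░░░░■
░░░░░░░░░░■

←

░░░░░░░░░░░
░░░░░░░░░░░
·■·■■■■■■■░
········■■░
········■■░
■■···◆··■■░
■■■■■■■■■■░
■■■■■■■■■■░
░░░░░░░░░░░
░░░░░░░░░░░
░░░░░░░░░░░

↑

░░░░░░░░░░░
░░░░░░░░░░░
░░░░░░░░░░░
·■·■■■■■■■░
········■■░
·····◆··■■░
■■······■■░
■■■■■■■■■■░
■■■■■■■■■■░
░░░░░░░░░░░
░░░░░░░░░░░

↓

░░░░░░░░░░░
░░░░░░░░░░░
·■·■■■■■■■░
········■■░
········■■░
■■···◆··■■░
■■■■■■■■■■░
■■■■■■■■■■░
░░░░░░░░░░░
░░░░░░░░░░░
░░░░░░░░░░░

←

░░░░░░░░░░░
░░░░░░░░░░░
░·■·■■■■■■■
░········■■
░········■■
░■■··◆···■■
░■■■■■■■■■■
░■■■■■■■■■■
░░░░░░░░░░░
░░░░░░░░░░░
░░░░░░░░░░░

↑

░░░░░░░░░░░
░░░░░░░░░░░
░░░░░░░░░░░
░·■·■■■■■■■
░········■■
░····◆···■■
░■■······■■
░■■■■■■■■■■
░■■■■■■■■■■
░░░░░░░░░░░
░░░░░░░░░░░

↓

░░░░░░░░░░░
░░░░░░░░░░░
░·■·■■■■■■■
░········■■
░········■■
░■■··◆···■■
░■■■■■■■■■■
░■■■■■■■■■■
░░░░░░░░░░░
░░░░░░░░░░░
░░░░░░░░░░░

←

░░░░░░░░░░░
░░░░░░░░░░░
░░·■·■■■■■■
░░········■
░░········■
░░■■·◆····■
░░■■■■■■■■■
░░■■■■■■■■■
░░░░░░░░░░░
░░░░░░░░░░░
░░░░░░░░░░░

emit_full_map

·■·■■■■■■■
········■■
········■■
■■·◆····■■
■■■■■■■■■■
■■■■■■■■■■

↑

░░░░░░░░░░░
░░░░░░░░░░░
░░░░░░░░░░░
░░·■·■■■■■■
░░········■
░░···◆····■
░░■■······■
░░■■■■■■■■■
░░■■■■■■■■■
░░░░░░░░░░░
░░░░░░░░░░░

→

░░░░░░░░░░░
░░░░░░░░░░░
░░░░░░░░░░░
░·■·■■■■■■■
░········■■
░····◆···■■
░■■······■■
░■■■■■■■■■■
░■■■■■■■■■■
░░░░░░░░░░░
░░░░░░░░░░░

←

░░░░░░░░░░░
░░░░░░░░░░░
░░░░░░░░░░░
░░·■·■■■■■■
░░········■
░░···◆····■
░░■■······■
░░■■■■■■■■■
░░■■■■■■■■■
░░░░░░░░░░░
░░░░░░░░░░░

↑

░░░░░░░░░░░
░░░░░░░░░░░
░░░░░░░░░░░
░░░■·■■■░░░
░░·■·■■■■■■
░░···◆····■
░░········■
░░■■······■
░░■■■■■■■■■
░░■■■■■■■■■
░░░░░░░░░░░

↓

░░░░░░░░░░░
░░░░░░░░░░░
░░░■·■■■░░░
░░·■·■■■■■■
░░········■
░░···◆····■
░░■■······■
░░■■■■■■■■■
░░■■■■■■■■■
░░░░░░░░░░░
░░░░░░░░░░░

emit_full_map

░■·■■■░░░░
·■·■■■■■■■
········■■
···◆····■■
■■······■■
■■■■■■■■■■
■■■■■■■■■■

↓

░░░░░░░░░░░
░░░■·■■■░░░
░░·■·■■■■■■
░░········■
░░········■
░░■■·◆····■
░░■■■■■■■■■
░░■■■■■■■■■
░░░░░░░░░░░
░░░░░░░░░░░
░░░░░░░░░░░

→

░░░░░░░░░░░
░░■·■■■░░░░
░·■·■■■■■■■
░········■■
░········■■
░■■··◆···■■
░■■■■■■■■■■
░■■■■■■■■■■
░░░░░░░░░░░
░░░░░░░░░░░
░░░░░░░░░░░

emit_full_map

░■·■■■░░░░
·■·■■■■■■■
········■■
········■■
■■··◆···■■
■■■■■■■■■■
■■■■■■■■■■


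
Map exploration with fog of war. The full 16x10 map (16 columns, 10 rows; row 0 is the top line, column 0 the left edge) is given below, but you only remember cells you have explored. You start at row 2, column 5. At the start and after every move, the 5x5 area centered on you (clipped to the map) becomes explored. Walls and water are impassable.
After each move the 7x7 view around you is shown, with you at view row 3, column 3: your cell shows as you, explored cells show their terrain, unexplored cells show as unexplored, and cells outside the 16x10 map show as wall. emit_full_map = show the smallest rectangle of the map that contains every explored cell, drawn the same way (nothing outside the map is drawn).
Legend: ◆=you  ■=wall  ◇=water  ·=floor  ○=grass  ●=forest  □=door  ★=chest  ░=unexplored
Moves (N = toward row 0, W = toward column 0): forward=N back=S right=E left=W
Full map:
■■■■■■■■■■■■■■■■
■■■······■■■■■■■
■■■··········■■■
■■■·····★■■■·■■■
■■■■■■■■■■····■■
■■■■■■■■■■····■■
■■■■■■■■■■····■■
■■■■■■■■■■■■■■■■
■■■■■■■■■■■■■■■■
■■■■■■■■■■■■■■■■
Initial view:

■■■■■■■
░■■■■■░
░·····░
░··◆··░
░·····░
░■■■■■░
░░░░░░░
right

■■■■■■■
■■■■■■░
······░
···◆··░
·····★░
■■■■■■░
░░░░░░░

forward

■■■■■■■
■■■■■■■
■■■■■■░
···◆··░
······░
·····★░
■■■■■■░

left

■■■■■■■
■■■■■■■
░■■■■■■
░··◆···
░······
░·····★
░■■■■■■

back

■■■■■■■
░■■■■■■
░······
░··◆···
░·····★
░■■■■■■
░░░░░░░

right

■■■■■■■
■■■■■■░
······░
···◆··░
·····★░
■■■■■■░
░░░░░░░

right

■■■■■■■
■■■■■■░
·····■░
···◆··░
····★■░
■■■■■■░
░░░░░░░

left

■■■■■■■
■■■■■■■
······■
···◆···
·····★■
■■■■■■■
░░░░░░░

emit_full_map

■■■■■■■
······■
···◆···
·····★■
■■■■■■■

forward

■■■■■■■
■■■■■■■
■■■■■■■
···◆··■
·······
·····★■
■■■■■■■

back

■■■■■■■
■■■■■■■
······■
···◆···
·····★■
■■■■■■■
░░░░░░░

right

■■■■■■■
■■■■■■░
·····■░
···◆··░
····★■░
■■■■■■░
░░░░░░░

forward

■■■■■■■
■■■■■■■
■■■■■■░
···◆·■░
······░
····★■░
■■■■■■░

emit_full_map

■■■■■■■
····◆·■
·······
·····★■
■■■■■■■


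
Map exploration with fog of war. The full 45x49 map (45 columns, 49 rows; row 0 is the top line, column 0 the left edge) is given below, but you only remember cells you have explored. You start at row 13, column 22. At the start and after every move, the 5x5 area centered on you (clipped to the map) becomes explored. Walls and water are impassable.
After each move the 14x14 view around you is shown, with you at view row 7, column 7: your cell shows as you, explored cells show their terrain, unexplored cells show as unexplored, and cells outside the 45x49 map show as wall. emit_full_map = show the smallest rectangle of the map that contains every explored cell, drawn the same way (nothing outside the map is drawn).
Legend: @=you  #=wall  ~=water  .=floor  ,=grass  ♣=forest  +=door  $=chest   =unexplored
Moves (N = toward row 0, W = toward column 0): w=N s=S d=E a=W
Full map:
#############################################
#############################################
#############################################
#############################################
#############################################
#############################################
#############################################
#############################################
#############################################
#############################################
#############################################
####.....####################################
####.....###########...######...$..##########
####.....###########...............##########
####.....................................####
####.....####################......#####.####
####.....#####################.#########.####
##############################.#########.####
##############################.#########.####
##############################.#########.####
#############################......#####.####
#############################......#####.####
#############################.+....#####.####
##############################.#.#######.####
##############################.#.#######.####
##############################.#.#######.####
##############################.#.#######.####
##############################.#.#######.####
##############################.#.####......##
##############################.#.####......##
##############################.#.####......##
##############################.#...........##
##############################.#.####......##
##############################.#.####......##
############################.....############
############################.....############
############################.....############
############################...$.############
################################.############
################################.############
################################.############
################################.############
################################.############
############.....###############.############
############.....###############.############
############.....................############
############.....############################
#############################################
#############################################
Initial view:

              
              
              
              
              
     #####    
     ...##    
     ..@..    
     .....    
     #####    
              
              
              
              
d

              
              
              
              
              
    ######    
    ...###    
    ...@..    
    ......    
    ######    
              
              
              
              

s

              
              
              
              
    ######    
    ...###    
    ......    
    ...@..    
    ######    
     #####    
              
              
              
              

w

              
              
              
              
              
    ######    
    ...###    
    ...@..    
    ......    
    ######    
     #####    
              
              
              

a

              
              
              
              
              
     ######   
     ...###   
     ..@...   
     ......   
     ######   
      #####   
              
              
              

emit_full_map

######
...###
..@...
......
######
 #####

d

              
              
              
              
              
    ######    
    ...###    
    ...@..    
    ......    
    ######    
     #####    
              
              
              

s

              
              
              
              
    ######    
    ...###    
    ......    
    ...@..    
    ######    
     #####    
              
              
              
              

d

              
              
              
              
   ######     
   ...####    
   .......    
   ....@..    
   #######    
    ######    
              
              
              
              

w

              
              
              
              
              
   #######    
   ...####    
   ....@..    
   .......    
   #######    
    ######    
              
              
              

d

              
              
              
              
              
  ########    
  ...#####    
  .....@..    
  ........    
  ########    
   ######     
              
              
              

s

              
              
              
              
  ########    
  ...#####    
  ........    
  .....@..    
  ########    
   #######    
              
              
              
              

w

              
              
              
              
              
  ########    
  ...#####    
  .....@..    
  ........    
  ########    
   #######    
              
              
              

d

              
              
              
              
              
 #########    
 ...######    
 ......@..    
 .........    
 #########    
  #######     
              
              
              

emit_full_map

#########
...######
......@..
.........
#########
 ####### 

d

              
              
              
              
              
##########    
...######.    
.......@..    
..........    
#########.    
 #######      
              
              
              

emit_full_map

##########
...######.
.......@..
..........
#########.
 #######  


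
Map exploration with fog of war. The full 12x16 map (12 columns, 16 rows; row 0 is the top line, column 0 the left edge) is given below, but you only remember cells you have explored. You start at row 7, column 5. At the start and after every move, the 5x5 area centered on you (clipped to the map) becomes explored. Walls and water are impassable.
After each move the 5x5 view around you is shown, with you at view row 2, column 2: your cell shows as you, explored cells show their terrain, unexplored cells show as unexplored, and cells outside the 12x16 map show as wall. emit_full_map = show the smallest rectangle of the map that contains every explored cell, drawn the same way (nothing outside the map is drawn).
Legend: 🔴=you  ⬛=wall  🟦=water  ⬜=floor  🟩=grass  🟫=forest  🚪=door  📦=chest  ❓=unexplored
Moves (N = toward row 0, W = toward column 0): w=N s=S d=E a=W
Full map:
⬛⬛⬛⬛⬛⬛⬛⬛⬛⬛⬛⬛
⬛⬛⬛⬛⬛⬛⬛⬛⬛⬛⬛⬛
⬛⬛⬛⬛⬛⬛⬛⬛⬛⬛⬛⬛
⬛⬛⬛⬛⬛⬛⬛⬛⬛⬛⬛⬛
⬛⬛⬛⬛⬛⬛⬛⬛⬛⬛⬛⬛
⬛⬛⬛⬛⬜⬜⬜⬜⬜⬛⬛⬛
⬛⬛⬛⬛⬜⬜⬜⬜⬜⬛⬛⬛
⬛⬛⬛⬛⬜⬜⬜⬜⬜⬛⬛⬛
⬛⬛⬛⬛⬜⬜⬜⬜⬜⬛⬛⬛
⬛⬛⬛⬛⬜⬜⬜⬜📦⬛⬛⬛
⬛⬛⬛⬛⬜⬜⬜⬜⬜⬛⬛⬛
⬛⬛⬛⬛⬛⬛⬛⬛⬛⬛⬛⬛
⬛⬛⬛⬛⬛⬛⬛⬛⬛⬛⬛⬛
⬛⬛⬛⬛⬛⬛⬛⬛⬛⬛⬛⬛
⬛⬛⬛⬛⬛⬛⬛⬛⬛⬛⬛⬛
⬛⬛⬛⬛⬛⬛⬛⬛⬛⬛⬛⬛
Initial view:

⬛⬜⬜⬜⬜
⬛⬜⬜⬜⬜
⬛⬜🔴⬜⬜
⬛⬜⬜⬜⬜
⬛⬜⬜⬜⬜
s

⬛⬜⬜⬜⬜
⬛⬜⬜⬜⬜
⬛⬜🔴⬜⬜
⬛⬜⬜⬜⬜
⬛⬜⬜⬜⬜

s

⬛⬜⬜⬜⬜
⬛⬜⬜⬜⬜
⬛⬜🔴⬜⬜
⬛⬜⬜⬜⬜
⬛⬛⬛⬛⬛

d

⬜⬜⬜⬜⬜
⬜⬜⬜⬜⬜
⬜⬜🔴⬜📦
⬜⬜⬜⬜⬜
⬛⬛⬛⬛⬛

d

⬜⬜⬜⬜⬛
⬜⬜⬜⬜⬛
⬜⬜🔴📦⬛
⬜⬜⬜⬜⬛
⬛⬛⬛⬛⬛

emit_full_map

⬛⬜⬜⬜⬜❓❓
⬛⬜⬜⬜⬜❓❓
⬛⬜⬜⬜⬜⬜⬛
⬛⬜⬜⬜⬜⬜⬛
⬛⬜⬜⬜🔴📦⬛
⬛⬜⬜⬜⬜⬜⬛
⬛⬛⬛⬛⬛⬛⬛

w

⬜⬜⬜⬜⬛
⬜⬜⬜⬜⬛
⬜⬜🔴⬜⬛
⬜⬜⬜📦⬛
⬜⬜⬜⬜⬛

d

⬜⬜⬜⬛⬛
⬜⬜⬜⬛⬛
⬜⬜🔴⬛⬛
⬜⬜📦⬛⬛
⬜⬜⬜⬛⬛

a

⬜⬜⬜⬜⬛
⬜⬜⬜⬜⬛
⬜⬜🔴⬜⬛
⬜⬜⬜📦⬛
⬜⬜⬜⬜⬛

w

⬜⬜⬜⬜⬛
⬜⬜⬜⬜⬛
⬜⬜🔴⬜⬛
⬜⬜⬜⬜⬛
⬜⬜⬜📦⬛

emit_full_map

⬛⬜⬜⬜⬜⬜⬛❓
⬛⬜⬜⬜⬜⬜⬛⬛
⬛⬜⬜⬜🔴⬜⬛⬛
⬛⬜⬜⬜⬜⬜⬛⬛
⬛⬜⬜⬜⬜📦⬛⬛
⬛⬜⬜⬜⬜⬜⬛⬛
⬛⬛⬛⬛⬛⬛⬛❓


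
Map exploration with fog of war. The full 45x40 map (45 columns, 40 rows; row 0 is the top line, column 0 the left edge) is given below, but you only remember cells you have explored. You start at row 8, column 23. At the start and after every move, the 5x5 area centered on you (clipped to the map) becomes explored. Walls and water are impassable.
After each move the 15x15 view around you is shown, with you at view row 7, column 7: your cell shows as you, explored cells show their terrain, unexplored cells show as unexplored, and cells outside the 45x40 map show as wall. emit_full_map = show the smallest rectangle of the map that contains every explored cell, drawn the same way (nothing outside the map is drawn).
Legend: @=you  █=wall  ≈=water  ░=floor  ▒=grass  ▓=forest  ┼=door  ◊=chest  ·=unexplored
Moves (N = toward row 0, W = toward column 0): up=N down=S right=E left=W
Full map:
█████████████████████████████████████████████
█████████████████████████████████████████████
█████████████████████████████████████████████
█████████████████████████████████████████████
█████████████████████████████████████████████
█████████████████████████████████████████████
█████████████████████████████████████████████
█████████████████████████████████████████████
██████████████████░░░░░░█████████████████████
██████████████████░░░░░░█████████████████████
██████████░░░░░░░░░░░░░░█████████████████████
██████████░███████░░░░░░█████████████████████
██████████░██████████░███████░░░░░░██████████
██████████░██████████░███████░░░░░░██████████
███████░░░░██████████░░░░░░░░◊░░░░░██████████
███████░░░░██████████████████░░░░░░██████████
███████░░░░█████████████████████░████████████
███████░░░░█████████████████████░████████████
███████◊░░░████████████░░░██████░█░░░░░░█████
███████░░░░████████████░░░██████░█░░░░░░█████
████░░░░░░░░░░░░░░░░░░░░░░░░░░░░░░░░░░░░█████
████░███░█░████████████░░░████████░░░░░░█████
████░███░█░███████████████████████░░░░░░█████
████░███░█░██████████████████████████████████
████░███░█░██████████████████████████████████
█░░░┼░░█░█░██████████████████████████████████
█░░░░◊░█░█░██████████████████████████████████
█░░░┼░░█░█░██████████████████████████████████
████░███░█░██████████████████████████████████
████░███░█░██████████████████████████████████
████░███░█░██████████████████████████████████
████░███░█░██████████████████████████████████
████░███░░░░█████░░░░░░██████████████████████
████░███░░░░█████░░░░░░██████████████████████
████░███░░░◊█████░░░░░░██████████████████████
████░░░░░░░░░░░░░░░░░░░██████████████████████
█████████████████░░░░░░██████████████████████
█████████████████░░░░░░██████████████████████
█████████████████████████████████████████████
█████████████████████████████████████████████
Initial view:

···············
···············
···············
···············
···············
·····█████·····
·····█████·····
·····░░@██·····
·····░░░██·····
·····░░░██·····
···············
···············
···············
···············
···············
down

···············
···············
···············
···············
·····█████·····
·····█████·····
·····░░░██·····
·····░░@██·····
·····░░░██·····
·····░░░██·····
···············
···············
···············
···············
···············

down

···············
···············
···············
·····█████·····
·····█████·····
·····░░░██·····
·····░░░██·····
·····░░@██·····
·····░░░██·····
·····░████·····
···············
···············
···············
···············
···············

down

···············
···············
·····█████·····
·····█████·····
·····░░░██·····
·····░░░██·····
·····░░░██·····
·····░░@██·····
·····░████·····
·····░████·····
···············
···············
···············
···············
···············

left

···············
···············
······█████····
······█████····
······░░░██····
·····░░░░██····
·····░░░░██····
·····░░@░██····
·····█░████····
·····█░████····
···············
···············
···············
···············
···············

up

···············
···············
···············
······█████····
······█████····
·····░░░░██····
·····░░░░██····
·····░░@░██····
·····░░░░██····
·····█░████····
·····█░████····
···············
···············
···············
···············

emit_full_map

·█████
·█████
░░░░██
░░░░██
░░@░██
░░░░██
█░████
█░████

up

···············
···············
···············
···············
······█████····
·····██████····
·····░░░░██····
·····░░@░██····
·····░░░░██····
·····░░░░██····
·····█░████····
·····█░████····
···············
···············
···············

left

···············
···············
···············
···············
·······█████···
·····███████···
·····░░░░░██···
·····░░@░░██···
·····░░░░░██···
·····░░░░░██···
······█░████···
······█░████···
···············
···············
···············

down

···············
···············
···············
·······█████···
·····███████···
·····░░░░░██···
·····░░░░░██···
·····░░@░░██···
·····░░░░░██···
·····██░████···
······█░████···
···············
···············
···············
···············

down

···············
···············
·······█████···
·····███████···
·····░░░░░██···
·····░░░░░██···
·····░░░░░██···
·····░░@░░██···
·····██░████···
·····██░████···
···············
···············
···············
···············
···············

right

···············
···············
······█████····
····███████····
····░░░░░██····
····░░░░░██····
····░░░░░██····
····░░░@░██····
····██░████····
····██░████····
···············
···············
···············
···············
···············

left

···············
···············
·······█████···
·····███████···
·····░░░░░██···
·····░░░░░██···
·····░░░░░██···
·····░░@░░██···
·····██░████···
·····██░████···
···············
···············
···············
···············
···············

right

···············
···············
······█████····
····███████····
····░░░░░██····
····░░░░░██····
····░░░░░██····
····░░░@░██····
····██░████····
····██░████····
···············
···············
···············
···············
···············
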